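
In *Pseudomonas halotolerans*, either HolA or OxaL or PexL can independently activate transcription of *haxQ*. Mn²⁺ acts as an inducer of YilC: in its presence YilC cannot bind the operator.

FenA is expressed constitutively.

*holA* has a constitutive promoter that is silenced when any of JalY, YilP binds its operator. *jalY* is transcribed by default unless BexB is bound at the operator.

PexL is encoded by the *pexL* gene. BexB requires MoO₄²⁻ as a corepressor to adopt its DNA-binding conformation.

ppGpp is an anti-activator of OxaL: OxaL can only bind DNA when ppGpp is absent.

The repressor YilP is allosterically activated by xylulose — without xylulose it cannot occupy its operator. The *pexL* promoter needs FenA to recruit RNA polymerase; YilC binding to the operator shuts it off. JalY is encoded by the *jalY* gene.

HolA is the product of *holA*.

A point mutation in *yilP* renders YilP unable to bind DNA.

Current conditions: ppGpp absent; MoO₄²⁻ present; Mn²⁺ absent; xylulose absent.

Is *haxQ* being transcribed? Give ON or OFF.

ON

MoO₄²⁻ is present, so BexB is active.
With repressor BexB bound, *jalY* is not transcribed.
So JalY is not produced.
YilP is non-functional in this strain, so it has no effect.
With no repressor bound, *holA* is transcribed.
So HolA is produced and active.
ppGpp is absent, so OxaL is active.
Mn²⁺ is absent, so YilC is active.
FenA is produced constitutively and is active.
With repressor YilC bound, *pexL* is not transcribed.
So PexL is not produced.
Activator HolA is present, so *haxQ* is transcribed.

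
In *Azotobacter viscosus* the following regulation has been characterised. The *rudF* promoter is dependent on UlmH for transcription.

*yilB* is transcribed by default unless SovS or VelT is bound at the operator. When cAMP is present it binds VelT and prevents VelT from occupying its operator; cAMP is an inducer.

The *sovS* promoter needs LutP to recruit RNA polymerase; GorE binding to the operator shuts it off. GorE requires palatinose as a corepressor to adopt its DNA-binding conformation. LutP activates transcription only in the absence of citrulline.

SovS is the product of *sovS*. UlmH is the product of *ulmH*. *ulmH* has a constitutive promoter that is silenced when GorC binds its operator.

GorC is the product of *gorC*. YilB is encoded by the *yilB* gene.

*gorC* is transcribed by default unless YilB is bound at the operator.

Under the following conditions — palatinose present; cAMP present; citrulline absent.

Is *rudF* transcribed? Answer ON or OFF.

Palatinose is present, so GorE is active.
Citrulline is absent, so LutP is active.
With repressor GorE bound, *sovS* is not transcribed.
So SovS is not produced.
cAMP is present, so VelT is inactive.
With no repressor bound, *yilB* is transcribed.
So YilB is produced and active.
With repressor YilB bound, *gorC* is not transcribed.
So GorC is not produced.
With no repressor bound, *ulmH* is transcribed.
So UlmH is produced and active.
No repressor is bound and UlmH is active, so *rudF* is transcribed.

ON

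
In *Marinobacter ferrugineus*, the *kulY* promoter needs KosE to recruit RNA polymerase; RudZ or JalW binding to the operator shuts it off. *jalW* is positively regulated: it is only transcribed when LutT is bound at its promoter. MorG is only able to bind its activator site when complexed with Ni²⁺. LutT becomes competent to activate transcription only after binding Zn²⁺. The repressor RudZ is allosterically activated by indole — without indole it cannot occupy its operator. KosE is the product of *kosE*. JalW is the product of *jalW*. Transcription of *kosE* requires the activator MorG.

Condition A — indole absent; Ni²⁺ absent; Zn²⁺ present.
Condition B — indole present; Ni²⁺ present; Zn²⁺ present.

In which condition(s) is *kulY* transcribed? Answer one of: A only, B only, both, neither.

neither

Condition A:
Indole is absent, so RudZ is inactive.
Ni²⁺ is absent, so MorG is inactive.
Required activator MorG is absent, so *kosE* is not transcribed.
So KosE is not produced.
Zn²⁺ is present, so LutT is active.
No repressor is bound and LutT is active, so *jalW* is transcribed.
So JalW is produced and active.
With repressor JalW bound, *kulY* is not transcribed.
→ *kulY* is OFF in A.
Condition B:
Indole is present, so RudZ is active.
Ni²⁺ is present, so MorG is active.
No repressor is bound and MorG is active, so *kosE* is transcribed.
So KosE is produced and active.
Zn²⁺ is present, so LutT is active.
No repressor is bound and LutT is active, so *jalW* is transcribed.
So JalW is produced and active.
With repressor RudZ bound, *kulY* is not transcribed.
→ *kulY* is OFF in B.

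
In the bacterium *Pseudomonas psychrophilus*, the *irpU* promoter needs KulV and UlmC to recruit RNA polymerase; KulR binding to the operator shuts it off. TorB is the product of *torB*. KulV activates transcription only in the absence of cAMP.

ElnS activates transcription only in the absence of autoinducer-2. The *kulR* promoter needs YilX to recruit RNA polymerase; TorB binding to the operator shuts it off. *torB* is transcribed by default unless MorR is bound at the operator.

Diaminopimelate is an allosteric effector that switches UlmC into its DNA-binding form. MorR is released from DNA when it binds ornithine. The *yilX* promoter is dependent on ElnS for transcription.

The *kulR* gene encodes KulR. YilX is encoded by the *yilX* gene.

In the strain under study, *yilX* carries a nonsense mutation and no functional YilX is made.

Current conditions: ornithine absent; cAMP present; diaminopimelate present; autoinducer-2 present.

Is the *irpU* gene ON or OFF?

cAMP is present, so KulV is inactive.
Diaminopimelate is present, so UlmC is active.
Ornithine is absent, so MorR is active.
With repressor MorR bound, *torB* is not transcribed.
So TorB is not produced.
YilX is non-functional in this strain, so it has no effect.
Required activator YilX is absent, so *kulR* is not transcribed.
So KulR is not produced.
Required activator KulV is absent, so *irpU* is not transcribed.

OFF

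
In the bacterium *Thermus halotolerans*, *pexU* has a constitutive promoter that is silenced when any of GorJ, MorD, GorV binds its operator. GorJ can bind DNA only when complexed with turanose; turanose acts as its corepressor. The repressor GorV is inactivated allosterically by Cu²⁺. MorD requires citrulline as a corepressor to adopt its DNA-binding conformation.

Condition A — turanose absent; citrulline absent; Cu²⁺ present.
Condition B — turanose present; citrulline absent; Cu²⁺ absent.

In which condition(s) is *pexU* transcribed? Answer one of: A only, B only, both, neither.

Condition A:
Turanose is absent, so GorJ is inactive.
Citrulline is absent, so MorD is inactive.
Cu²⁺ is present, so GorV is inactive.
With no repressor bound, *pexU* is transcribed.
→ *pexU* is ON in A.
Condition B:
Turanose is present, so GorJ is active.
Citrulline is absent, so MorD is inactive.
Cu²⁺ is absent, so GorV is active.
With repressor GorJ bound, *pexU* is not transcribed.
→ *pexU* is OFF in B.

A only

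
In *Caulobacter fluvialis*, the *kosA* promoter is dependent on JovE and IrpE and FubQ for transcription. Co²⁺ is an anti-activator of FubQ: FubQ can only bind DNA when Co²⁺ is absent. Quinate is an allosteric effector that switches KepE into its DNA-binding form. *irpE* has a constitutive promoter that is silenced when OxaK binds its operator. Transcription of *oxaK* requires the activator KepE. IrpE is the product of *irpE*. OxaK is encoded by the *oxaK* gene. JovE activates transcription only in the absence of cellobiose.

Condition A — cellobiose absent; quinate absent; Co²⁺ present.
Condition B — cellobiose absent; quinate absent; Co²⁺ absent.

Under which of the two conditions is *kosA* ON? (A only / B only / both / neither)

B only

Condition A:
Cellobiose is absent, so JovE is active.
Quinate is absent, so KepE is inactive.
Required activator KepE is absent, so *oxaK* is not transcribed.
So OxaK is not produced.
With no repressor bound, *irpE* is transcribed.
So IrpE is produced and active.
Co²⁺ is present, so FubQ is inactive.
Required activator FubQ is absent, so *kosA* is not transcribed.
→ *kosA* is OFF in A.
Condition B:
Cellobiose is absent, so JovE is active.
Quinate is absent, so KepE is inactive.
Required activator KepE is absent, so *oxaK* is not transcribed.
So OxaK is not produced.
With no repressor bound, *irpE* is transcribed.
So IrpE is produced and active.
Co²⁺ is absent, so FubQ is active.
No repressor is bound and JovE and IrpE and FubQ are active, so *kosA* is transcribed.
→ *kosA* is ON in B.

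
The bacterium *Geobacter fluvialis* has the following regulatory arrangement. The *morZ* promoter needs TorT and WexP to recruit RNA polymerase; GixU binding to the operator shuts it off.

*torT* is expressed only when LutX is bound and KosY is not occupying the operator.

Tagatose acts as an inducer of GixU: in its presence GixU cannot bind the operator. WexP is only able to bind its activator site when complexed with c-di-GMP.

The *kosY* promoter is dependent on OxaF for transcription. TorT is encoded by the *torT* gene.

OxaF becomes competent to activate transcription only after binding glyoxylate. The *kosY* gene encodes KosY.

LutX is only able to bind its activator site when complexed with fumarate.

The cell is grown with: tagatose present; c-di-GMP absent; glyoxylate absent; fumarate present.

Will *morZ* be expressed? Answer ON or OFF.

OFF

Glyoxylate is absent, so OxaF is inactive.
Required activator OxaF is absent, so *kosY* is not transcribed.
So KosY is not produced.
Fumarate is present, so LutX is active.
No repressor is bound and LutX is active, so *torT* is transcribed.
So TorT is produced and active.
c-di-GMP is absent, so WexP is inactive.
Tagatose is present, so GixU is inactive.
Required activator WexP is absent, so *morZ* is not transcribed.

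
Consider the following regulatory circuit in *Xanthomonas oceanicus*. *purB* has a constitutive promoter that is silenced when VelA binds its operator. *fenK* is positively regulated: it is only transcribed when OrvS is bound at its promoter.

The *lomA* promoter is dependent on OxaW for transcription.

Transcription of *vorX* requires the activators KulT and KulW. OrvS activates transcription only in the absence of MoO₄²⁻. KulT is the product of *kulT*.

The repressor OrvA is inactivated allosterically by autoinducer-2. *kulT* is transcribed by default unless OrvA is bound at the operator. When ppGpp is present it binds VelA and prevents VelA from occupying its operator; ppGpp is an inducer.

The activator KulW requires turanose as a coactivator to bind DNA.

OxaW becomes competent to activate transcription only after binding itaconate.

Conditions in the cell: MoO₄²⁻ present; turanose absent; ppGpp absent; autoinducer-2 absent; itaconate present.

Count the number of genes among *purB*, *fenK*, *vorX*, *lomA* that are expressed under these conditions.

ppGpp is absent, so VelA is active.
With repressor VelA bound, *purB* is not transcribed.
→ *purB* is OFF.
MoO₄²⁻ is present, so OrvS is inactive.
Required activator OrvS is absent, so *fenK* is not transcribed.
→ *fenK* is OFF.
Autoinducer-2 is absent, so OrvA is active.
With repressor OrvA bound, *kulT* is not transcribed.
So KulT is not produced.
Turanose is absent, so KulW is inactive.
Required activator KulT is absent, so *vorX* is not transcribed.
→ *vorX* is OFF.
Itaconate is present, so OxaW is active.
No repressor is bound and OxaW is active, so *lomA* is transcribed.
→ *lomA* is ON.
1 of the 4 genes is transcribed.

1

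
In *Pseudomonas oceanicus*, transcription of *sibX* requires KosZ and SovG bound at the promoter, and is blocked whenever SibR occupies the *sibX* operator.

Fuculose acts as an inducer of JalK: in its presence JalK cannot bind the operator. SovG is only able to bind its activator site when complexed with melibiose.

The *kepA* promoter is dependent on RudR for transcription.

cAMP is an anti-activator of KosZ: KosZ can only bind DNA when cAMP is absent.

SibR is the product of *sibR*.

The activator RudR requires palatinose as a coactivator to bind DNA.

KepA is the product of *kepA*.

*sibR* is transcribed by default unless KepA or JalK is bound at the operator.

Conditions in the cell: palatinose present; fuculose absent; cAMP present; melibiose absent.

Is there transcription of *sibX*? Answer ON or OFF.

OFF

Palatinose is present, so RudR is active.
No repressor is bound and RudR is active, so *kepA* is transcribed.
So KepA is produced and active.
Fuculose is absent, so JalK is active.
With repressor KepA bound, *sibR* is not transcribed.
So SibR is not produced.
cAMP is present, so KosZ is inactive.
Melibiose is absent, so SovG is inactive.
Required activator KosZ is absent, so *sibX* is not transcribed.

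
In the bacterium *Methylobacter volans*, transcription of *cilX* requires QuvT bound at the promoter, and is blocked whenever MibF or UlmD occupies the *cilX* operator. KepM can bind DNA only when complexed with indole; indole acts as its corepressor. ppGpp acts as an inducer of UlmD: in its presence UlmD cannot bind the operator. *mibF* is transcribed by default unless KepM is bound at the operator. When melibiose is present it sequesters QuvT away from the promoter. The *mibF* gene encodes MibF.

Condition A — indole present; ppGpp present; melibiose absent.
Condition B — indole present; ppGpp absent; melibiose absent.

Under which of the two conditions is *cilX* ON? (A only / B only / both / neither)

Condition A:
Indole is present, so KepM is active.
With repressor KepM bound, *mibF* is not transcribed.
So MibF is not produced.
ppGpp is present, so UlmD is inactive.
Melibiose is absent, so QuvT is active.
No repressor is bound and QuvT is active, so *cilX* is transcribed.
→ *cilX* is ON in A.
Condition B:
Indole is present, so KepM is active.
With repressor KepM bound, *mibF* is not transcribed.
So MibF is not produced.
ppGpp is absent, so UlmD is active.
Melibiose is absent, so QuvT is active.
With repressor UlmD bound, *cilX* is not transcribed.
→ *cilX* is OFF in B.

A only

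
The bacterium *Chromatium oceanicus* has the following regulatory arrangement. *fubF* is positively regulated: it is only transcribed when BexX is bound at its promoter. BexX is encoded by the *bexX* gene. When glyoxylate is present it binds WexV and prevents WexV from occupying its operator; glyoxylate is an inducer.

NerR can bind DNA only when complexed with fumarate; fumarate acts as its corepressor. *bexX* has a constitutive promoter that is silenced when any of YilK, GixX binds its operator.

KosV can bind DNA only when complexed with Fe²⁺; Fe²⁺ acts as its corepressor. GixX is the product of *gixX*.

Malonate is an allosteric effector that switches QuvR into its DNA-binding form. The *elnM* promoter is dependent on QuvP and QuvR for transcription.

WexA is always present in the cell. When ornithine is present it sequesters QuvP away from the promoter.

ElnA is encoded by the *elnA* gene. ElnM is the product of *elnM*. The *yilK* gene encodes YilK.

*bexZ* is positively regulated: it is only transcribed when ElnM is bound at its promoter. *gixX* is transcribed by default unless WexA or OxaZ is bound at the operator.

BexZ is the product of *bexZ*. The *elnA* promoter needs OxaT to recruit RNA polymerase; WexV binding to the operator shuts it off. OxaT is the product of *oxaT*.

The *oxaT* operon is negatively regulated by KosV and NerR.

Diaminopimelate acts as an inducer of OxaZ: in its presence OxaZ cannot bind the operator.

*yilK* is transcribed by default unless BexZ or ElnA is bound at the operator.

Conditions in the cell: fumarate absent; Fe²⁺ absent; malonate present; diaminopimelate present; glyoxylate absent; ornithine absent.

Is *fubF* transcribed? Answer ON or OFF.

ON

Ornithine is absent, so QuvP is active.
Malonate is present, so QuvR is active.
No repressor is bound and QuvP and QuvR are active, so *elnM* is transcribed.
So ElnM is produced and active.
No repressor is bound and ElnM is active, so *bexZ* is transcribed.
So BexZ is produced and active.
Fe²⁺ is absent, so KosV is inactive.
Fumarate is absent, so NerR is inactive.
With no repressor bound, *oxaT* is transcribed.
So OxaT is produced and active.
Glyoxylate is absent, so WexV is active.
With repressor WexV bound, *elnA* is not transcribed.
So ElnA is not produced.
With repressor BexZ bound, *yilK* is not transcribed.
So YilK is not produced.
WexA is produced constitutively and is active.
Diaminopimelate is present, so OxaZ is inactive.
With repressor WexA bound, *gixX* is not transcribed.
So GixX is not produced.
With no repressor bound, *bexX* is transcribed.
So BexX is produced and active.
No repressor is bound and BexX is active, so *fubF* is transcribed.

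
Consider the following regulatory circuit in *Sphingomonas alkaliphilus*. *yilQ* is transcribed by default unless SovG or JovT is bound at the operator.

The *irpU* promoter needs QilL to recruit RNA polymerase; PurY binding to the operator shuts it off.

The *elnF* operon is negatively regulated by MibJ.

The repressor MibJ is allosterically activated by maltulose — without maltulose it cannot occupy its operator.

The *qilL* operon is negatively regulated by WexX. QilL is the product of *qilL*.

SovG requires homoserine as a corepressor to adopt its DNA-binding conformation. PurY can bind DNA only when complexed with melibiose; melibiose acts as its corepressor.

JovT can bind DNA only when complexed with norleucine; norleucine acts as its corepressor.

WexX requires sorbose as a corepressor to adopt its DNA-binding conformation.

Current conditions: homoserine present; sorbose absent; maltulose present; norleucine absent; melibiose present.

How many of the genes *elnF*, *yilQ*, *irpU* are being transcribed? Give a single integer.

0

Maltulose is present, so MibJ is active.
With repressor MibJ bound, *elnF* is not transcribed.
→ *elnF* is OFF.
Homoserine is present, so SovG is active.
Norleucine is absent, so JovT is inactive.
With repressor SovG bound, *yilQ* is not transcribed.
→ *yilQ* is OFF.
Sorbose is absent, so WexX is inactive.
With no repressor bound, *qilL* is transcribed.
So QilL is produced and active.
Melibiose is present, so PurY is active.
With repressor PurY bound, *irpU* is not transcribed.
→ *irpU* is OFF.
0 of the 3 genes are transcribed.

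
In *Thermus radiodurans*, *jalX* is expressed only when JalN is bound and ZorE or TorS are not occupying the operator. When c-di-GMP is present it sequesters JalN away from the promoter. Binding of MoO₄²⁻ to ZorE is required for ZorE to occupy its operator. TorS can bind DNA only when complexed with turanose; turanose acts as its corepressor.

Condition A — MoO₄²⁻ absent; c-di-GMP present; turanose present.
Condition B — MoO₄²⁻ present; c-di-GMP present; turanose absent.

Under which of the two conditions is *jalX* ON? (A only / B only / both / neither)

Condition A:
MoO₄²⁻ is absent, so ZorE is inactive.
c-di-GMP is present, so JalN is inactive.
Turanose is present, so TorS is active.
With repressor TorS bound, *jalX* is not transcribed.
→ *jalX* is OFF in A.
Condition B:
MoO₄²⁻ is present, so ZorE is active.
c-di-GMP is present, so JalN is inactive.
Turanose is absent, so TorS is inactive.
With repressor ZorE bound, *jalX* is not transcribed.
→ *jalX* is OFF in B.

neither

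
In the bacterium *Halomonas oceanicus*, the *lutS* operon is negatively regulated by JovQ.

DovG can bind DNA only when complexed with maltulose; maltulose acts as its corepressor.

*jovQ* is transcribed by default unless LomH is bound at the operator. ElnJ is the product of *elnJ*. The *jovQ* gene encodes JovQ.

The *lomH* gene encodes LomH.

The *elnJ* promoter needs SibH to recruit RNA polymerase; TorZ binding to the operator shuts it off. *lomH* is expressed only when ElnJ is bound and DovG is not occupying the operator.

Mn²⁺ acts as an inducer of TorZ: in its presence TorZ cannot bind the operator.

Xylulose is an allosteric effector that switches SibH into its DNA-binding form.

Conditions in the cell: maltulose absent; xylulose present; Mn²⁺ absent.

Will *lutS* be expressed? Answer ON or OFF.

OFF

Xylulose is present, so SibH is active.
Mn²⁺ is absent, so TorZ is active.
With repressor TorZ bound, *elnJ* is not transcribed.
So ElnJ is not produced.
Maltulose is absent, so DovG is inactive.
Required activator ElnJ is absent, so *lomH* is not transcribed.
So LomH is not produced.
With no repressor bound, *jovQ* is transcribed.
So JovQ is produced and active.
With repressor JovQ bound, *lutS* is not transcribed.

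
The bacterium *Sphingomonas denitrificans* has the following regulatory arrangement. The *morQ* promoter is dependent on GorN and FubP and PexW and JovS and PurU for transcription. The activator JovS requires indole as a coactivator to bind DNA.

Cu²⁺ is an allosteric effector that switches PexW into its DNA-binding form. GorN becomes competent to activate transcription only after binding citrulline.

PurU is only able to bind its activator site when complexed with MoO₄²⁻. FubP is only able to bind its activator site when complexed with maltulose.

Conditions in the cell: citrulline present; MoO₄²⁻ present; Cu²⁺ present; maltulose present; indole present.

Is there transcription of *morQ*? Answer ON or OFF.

Citrulline is present, so GorN is active.
Maltulose is present, so FubP is active.
Cu²⁺ is present, so PexW is active.
Indole is present, so JovS is active.
MoO₄²⁻ is present, so PurU is active.
No repressor is bound and GorN and FubP and PexW and JovS and PurU are active, so *morQ* is transcribed.

ON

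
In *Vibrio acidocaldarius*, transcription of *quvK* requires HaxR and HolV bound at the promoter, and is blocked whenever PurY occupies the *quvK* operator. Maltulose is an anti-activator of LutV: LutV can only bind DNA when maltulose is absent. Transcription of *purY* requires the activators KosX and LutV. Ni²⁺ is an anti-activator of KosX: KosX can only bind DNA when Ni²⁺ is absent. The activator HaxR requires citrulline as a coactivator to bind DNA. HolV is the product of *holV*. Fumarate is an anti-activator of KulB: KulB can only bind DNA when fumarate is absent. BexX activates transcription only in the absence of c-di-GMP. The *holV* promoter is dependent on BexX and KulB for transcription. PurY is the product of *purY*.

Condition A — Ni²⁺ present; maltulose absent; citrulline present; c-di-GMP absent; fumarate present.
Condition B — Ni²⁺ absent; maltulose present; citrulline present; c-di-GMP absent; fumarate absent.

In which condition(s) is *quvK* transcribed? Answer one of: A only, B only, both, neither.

B only

Condition A:
Ni²⁺ is present, so KosX is inactive.
Maltulose is absent, so LutV is active.
Required activator KosX is absent, so *purY* is not transcribed.
So PurY is not produced.
Citrulline is present, so HaxR is active.
c-di-GMP is absent, so BexX is active.
Fumarate is present, so KulB is inactive.
Required activator KulB is absent, so *holV* is not transcribed.
So HolV is not produced.
Required activator HolV is absent, so *quvK* is not transcribed.
→ *quvK* is OFF in A.
Condition B:
Ni²⁺ is absent, so KosX is active.
Maltulose is present, so LutV is inactive.
Required activator LutV is absent, so *purY* is not transcribed.
So PurY is not produced.
Citrulline is present, so HaxR is active.
c-di-GMP is absent, so BexX is active.
Fumarate is absent, so KulB is active.
No repressor is bound and BexX and KulB are active, so *holV* is transcribed.
So HolV is produced and active.
No repressor is bound and HaxR and HolV are active, so *quvK* is transcribed.
→ *quvK* is ON in B.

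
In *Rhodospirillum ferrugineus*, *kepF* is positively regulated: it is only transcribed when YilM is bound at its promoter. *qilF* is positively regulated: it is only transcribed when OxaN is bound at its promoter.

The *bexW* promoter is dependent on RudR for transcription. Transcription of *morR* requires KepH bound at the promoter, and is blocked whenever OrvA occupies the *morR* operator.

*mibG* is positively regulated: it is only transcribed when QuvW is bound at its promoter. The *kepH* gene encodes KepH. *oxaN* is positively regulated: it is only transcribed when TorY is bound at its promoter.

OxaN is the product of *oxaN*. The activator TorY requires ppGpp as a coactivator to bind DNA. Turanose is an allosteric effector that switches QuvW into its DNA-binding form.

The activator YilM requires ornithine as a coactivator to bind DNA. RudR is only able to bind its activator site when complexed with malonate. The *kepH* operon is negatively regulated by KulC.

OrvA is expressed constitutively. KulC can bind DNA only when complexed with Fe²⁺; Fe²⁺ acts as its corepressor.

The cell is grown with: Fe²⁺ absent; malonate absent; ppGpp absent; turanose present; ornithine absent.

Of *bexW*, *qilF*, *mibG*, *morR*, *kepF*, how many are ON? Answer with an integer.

1

Malonate is absent, so RudR is inactive.
Required activator RudR is absent, so *bexW* is not transcribed.
→ *bexW* is OFF.
ppGpp is absent, so TorY is inactive.
Required activator TorY is absent, so *oxaN* is not transcribed.
So OxaN is not produced.
Required activator OxaN is absent, so *qilF* is not transcribed.
→ *qilF* is OFF.
Turanose is present, so QuvW is active.
No repressor is bound and QuvW is active, so *mibG* is transcribed.
→ *mibG* is ON.
OrvA is produced constitutively and is active.
Fe²⁺ is absent, so KulC is inactive.
With no repressor bound, *kepH* is transcribed.
So KepH is produced and active.
With repressor OrvA bound, *morR* is not transcribed.
→ *morR* is OFF.
Ornithine is absent, so YilM is inactive.
Required activator YilM is absent, so *kepF* is not transcribed.
→ *kepF* is OFF.
1 of the 5 genes is transcribed.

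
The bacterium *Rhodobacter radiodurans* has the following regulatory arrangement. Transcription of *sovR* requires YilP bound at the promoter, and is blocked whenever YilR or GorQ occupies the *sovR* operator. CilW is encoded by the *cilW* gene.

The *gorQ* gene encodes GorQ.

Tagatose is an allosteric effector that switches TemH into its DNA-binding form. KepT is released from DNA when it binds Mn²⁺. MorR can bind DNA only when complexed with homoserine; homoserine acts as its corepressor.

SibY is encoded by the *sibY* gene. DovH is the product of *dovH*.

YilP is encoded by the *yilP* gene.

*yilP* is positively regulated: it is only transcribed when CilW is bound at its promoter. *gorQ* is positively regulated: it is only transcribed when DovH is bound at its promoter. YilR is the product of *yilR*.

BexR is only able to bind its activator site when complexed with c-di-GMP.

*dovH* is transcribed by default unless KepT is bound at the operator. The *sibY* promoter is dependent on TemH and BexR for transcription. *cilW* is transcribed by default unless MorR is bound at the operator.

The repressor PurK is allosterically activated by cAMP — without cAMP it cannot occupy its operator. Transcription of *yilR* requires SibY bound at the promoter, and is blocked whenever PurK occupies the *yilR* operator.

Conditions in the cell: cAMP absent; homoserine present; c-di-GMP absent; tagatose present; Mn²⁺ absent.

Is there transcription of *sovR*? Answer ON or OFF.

OFF

cAMP is absent, so PurK is inactive.
Tagatose is present, so TemH is active.
c-di-GMP is absent, so BexR is inactive.
Required activator BexR is absent, so *sibY* is not transcribed.
So SibY is not produced.
Required activator SibY is absent, so *yilR* is not transcribed.
So YilR is not produced.
Homoserine is present, so MorR is active.
With repressor MorR bound, *cilW* is not transcribed.
So CilW is not produced.
Required activator CilW is absent, so *yilP* is not transcribed.
So YilP is not produced.
Mn²⁺ is absent, so KepT is active.
With repressor KepT bound, *dovH* is not transcribed.
So DovH is not produced.
Required activator DovH is absent, so *gorQ* is not transcribed.
So GorQ is not produced.
Required activator YilP is absent, so *sovR* is not transcribed.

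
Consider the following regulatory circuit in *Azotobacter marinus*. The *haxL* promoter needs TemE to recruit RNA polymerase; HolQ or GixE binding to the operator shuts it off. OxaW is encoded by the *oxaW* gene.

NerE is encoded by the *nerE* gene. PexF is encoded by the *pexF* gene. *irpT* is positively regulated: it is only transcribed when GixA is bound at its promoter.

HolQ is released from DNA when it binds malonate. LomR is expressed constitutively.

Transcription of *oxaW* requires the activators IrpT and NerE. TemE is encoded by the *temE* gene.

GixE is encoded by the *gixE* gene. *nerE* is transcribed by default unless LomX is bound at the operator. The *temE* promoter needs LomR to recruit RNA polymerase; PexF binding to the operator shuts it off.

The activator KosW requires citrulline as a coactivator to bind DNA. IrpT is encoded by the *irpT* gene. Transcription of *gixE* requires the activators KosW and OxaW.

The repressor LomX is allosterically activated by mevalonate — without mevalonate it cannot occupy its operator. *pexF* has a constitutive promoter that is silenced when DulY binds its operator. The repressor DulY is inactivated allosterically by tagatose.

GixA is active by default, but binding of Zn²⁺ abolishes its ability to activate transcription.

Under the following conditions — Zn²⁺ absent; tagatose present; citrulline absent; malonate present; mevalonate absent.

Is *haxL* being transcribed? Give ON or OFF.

Tagatose is present, so DulY is inactive.
With no repressor bound, *pexF* is transcribed.
So PexF is produced and active.
LomR is produced constitutively and is active.
With repressor PexF bound, *temE* is not transcribed.
So TemE is not produced.
Malonate is present, so HolQ is inactive.
Citrulline is absent, so KosW is inactive.
Zn²⁺ is absent, so GixA is active.
No repressor is bound and GixA is active, so *irpT* is transcribed.
So IrpT is produced and active.
Mevalonate is absent, so LomX is inactive.
With no repressor bound, *nerE* is transcribed.
So NerE is produced and active.
No repressor is bound and IrpT and NerE are active, so *oxaW* is transcribed.
So OxaW is produced and active.
Required activator KosW is absent, so *gixE* is not transcribed.
So GixE is not produced.
Required activator TemE is absent, so *haxL* is not transcribed.

OFF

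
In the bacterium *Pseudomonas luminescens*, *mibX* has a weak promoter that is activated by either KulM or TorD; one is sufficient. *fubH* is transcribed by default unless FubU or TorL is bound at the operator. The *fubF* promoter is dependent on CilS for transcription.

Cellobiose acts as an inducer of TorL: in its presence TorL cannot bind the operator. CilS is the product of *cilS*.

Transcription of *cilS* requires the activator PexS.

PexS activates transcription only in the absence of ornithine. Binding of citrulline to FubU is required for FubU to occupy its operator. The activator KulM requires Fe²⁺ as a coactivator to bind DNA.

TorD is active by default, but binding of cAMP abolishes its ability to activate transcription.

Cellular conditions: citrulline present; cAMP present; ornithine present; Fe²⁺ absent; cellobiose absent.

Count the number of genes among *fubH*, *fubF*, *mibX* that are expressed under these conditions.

Citrulline is present, so FubU is active.
Cellobiose is absent, so TorL is active.
With repressor FubU bound, *fubH* is not transcribed.
→ *fubH* is OFF.
Ornithine is present, so PexS is inactive.
Required activator PexS is absent, so *cilS* is not transcribed.
So CilS is not produced.
Required activator CilS is absent, so *fubF* is not transcribed.
→ *fubF* is OFF.
Fe²⁺ is absent, so KulM is inactive.
cAMP is present, so TorD is inactive.
No activator is available at the *mibX* promoter, so *mibX* is not transcribed.
→ *mibX* is OFF.
0 of the 3 genes are transcribed.

0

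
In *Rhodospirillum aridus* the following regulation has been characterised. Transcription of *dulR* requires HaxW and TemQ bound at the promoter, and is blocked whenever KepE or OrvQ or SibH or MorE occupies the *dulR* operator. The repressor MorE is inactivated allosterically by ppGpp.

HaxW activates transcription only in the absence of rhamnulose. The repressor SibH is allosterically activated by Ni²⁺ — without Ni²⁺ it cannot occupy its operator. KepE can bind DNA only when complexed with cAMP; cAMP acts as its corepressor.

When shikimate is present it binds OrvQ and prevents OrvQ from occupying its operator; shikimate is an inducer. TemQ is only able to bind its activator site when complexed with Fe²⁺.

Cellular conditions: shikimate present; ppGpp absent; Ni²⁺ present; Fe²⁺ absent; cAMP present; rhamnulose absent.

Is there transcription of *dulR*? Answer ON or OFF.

Rhamnulose is absent, so HaxW is active.
Fe²⁺ is absent, so TemQ is inactive.
cAMP is present, so KepE is active.
Shikimate is present, so OrvQ is inactive.
Ni²⁺ is present, so SibH is active.
ppGpp is absent, so MorE is active.
With repressor KepE bound, *dulR* is not transcribed.

OFF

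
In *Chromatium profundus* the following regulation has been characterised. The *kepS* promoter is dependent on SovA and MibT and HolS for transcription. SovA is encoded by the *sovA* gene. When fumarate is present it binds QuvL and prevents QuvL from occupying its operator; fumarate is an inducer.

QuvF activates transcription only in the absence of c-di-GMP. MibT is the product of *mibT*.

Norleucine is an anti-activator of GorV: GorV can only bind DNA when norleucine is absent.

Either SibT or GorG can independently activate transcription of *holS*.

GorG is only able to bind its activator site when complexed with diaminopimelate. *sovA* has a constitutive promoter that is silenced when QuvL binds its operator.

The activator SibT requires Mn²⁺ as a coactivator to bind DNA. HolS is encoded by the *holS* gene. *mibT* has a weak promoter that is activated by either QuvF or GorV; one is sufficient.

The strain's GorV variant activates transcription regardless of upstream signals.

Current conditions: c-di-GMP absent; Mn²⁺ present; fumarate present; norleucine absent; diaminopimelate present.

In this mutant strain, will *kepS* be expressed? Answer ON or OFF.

ON

Fumarate is present, so QuvL is inactive.
With no repressor bound, *sovA* is transcribed.
So SovA is produced and active.
c-di-GMP is absent, so QuvF is active.
GorV is constitutively active in this strain.
Activator QuvF is present, so *mibT* is transcribed.
So MibT is produced and active.
Mn²⁺ is present, so SibT is active.
Diaminopimelate is present, so GorG is active.
Activator SibT is present, so *holS* is transcribed.
So HolS is produced and active.
No repressor is bound and SovA and MibT and HolS are active, so *kepS* is transcribed.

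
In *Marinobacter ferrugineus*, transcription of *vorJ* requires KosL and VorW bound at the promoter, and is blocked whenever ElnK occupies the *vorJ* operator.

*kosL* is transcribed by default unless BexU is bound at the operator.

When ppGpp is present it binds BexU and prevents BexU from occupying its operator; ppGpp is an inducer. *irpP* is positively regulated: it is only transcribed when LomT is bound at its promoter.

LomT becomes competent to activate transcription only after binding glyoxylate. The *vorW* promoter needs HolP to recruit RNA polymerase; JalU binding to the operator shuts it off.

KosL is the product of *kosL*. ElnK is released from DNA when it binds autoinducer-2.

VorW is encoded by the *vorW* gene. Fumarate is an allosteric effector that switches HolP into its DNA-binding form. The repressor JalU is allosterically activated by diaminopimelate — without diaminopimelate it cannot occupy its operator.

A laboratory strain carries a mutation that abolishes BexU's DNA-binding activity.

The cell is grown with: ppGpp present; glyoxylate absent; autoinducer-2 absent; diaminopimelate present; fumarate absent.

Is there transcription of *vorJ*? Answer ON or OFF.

OFF

Autoinducer-2 is absent, so ElnK is active.
BexU is non-functional in this strain, so it has no effect.
With no repressor bound, *kosL* is transcribed.
So KosL is produced and active.
Diaminopimelate is present, so JalU is active.
Fumarate is absent, so HolP is inactive.
With repressor JalU bound, *vorW* is not transcribed.
So VorW is not produced.
With repressor ElnK bound, *vorJ* is not transcribed.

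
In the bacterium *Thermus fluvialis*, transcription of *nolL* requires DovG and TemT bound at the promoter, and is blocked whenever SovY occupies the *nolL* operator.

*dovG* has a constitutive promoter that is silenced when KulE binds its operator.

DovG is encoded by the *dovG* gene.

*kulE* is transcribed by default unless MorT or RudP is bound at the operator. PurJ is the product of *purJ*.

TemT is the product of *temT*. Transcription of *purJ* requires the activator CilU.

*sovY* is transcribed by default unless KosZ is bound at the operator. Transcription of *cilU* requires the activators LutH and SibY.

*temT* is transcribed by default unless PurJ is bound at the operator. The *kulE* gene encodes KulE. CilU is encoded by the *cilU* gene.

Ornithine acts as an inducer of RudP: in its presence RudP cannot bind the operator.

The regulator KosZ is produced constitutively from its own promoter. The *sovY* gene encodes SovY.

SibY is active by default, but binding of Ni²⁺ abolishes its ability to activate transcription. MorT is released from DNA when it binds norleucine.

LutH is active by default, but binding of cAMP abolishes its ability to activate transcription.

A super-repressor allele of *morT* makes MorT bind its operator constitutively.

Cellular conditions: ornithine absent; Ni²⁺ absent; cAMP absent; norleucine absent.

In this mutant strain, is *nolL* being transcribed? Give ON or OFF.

MorT is constitutively active in this strain.
Ornithine is absent, so RudP is active.
With repressor MorT bound, *kulE* is not transcribed.
So KulE is not produced.
With no repressor bound, *dovG* is transcribed.
So DovG is produced and active.
KosZ is produced constitutively and is active.
With repressor KosZ bound, *sovY* is not transcribed.
So SovY is not produced.
cAMP is absent, so LutH is active.
Ni²⁺ is absent, so SibY is active.
No repressor is bound and LutH and SibY are active, so *cilU* is transcribed.
So CilU is produced and active.
No repressor is bound and CilU is active, so *purJ* is transcribed.
So PurJ is produced and active.
With repressor PurJ bound, *temT* is not transcribed.
So TemT is not produced.
Required activator TemT is absent, so *nolL* is not transcribed.

OFF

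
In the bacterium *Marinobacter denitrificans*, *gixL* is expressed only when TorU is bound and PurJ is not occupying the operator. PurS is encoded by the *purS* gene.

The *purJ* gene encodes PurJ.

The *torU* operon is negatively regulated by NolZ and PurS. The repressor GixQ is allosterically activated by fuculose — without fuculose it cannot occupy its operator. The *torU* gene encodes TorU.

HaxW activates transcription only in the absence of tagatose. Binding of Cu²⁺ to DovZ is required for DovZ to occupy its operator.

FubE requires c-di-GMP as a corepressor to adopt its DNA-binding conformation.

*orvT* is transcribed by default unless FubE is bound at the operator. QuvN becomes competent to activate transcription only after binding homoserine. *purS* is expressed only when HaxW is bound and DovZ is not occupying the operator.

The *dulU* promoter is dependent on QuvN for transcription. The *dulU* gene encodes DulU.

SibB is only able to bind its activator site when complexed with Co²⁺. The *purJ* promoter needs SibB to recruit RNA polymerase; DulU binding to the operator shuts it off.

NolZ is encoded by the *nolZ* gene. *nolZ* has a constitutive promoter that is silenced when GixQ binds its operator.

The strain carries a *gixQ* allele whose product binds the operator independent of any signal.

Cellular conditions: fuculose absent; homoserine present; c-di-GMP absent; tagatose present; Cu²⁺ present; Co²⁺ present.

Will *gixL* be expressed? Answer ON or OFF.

GixQ is constitutively active in this strain.
With repressor GixQ bound, *nolZ* is not transcribed.
So NolZ is not produced.
Cu²⁺ is present, so DovZ is active.
Tagatose is present, so HaxW is inactive.
With repressor DovZ bound, *purS* is not transcribed.
So PurS is not produced.
With no repressor bound, *torU* is transcribed.
So TorU is produced and active.
Co²⁺ is present, so SibB is active.
Homoserine is present, so QuvN is active.
No repressor is bound and QuvN is active, so *dulU* is transcribed.
So DulU is produced and active.
With repressor DulU bound, *purJ* is not transcribed.
So PurJ is not produced.
No repressor is bound and TorU is active, so *gixL* is transcribed.

ON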